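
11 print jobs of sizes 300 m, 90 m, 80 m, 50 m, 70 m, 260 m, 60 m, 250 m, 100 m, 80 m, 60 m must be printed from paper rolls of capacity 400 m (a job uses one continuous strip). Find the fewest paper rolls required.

4

Total = 300 + 260 + 250 + 100 + 90 + 80 + 80 + 70 + 60 + 60 + 50 = 1400 m.
Lower bound: ⌈1400/400⌉ = 4 paper rolls.
A packing using 4 paper rolls:
  roll 1: 300 + 100 = 400
  roll 2: 260 + 90 + 50 = 400
  roll 3: 250 + 80 + 70 = 400
  roll 4: 80 + 60 + 60 = 200
This matches the lower bound, so 4 is optimal.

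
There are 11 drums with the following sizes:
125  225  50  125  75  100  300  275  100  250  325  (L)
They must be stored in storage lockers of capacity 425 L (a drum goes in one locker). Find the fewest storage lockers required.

Total = 325 + 300 + 275 + 250 + 225 + 125 + 125 + 100 + 100 + 75 + 50 = 1950 L.
Lower bound: ⌈1950/425⌉ = 5 storage lockers.
A packing using 5 storage lockers:
  locker 1: 325 + 100 = 425
  locker 2: 300 + 125 = 425
  locker 3: 275 + 125 = 400
  locker 4: 250 + 100 + 75 = 425
  locker 5: 225 + 50 = 275
This matches the lower bound, so 5 is optimal.

5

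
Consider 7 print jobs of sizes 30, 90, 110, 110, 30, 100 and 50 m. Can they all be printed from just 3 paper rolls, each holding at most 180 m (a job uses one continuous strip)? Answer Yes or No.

Total = 520 m; ⌈520/180⌉ = 3.
The bound of 3 does not rule out 3, but exhaustive search shows no assignment into 3 paper rolls of capacity 180 m exists — the minimum is 4.

No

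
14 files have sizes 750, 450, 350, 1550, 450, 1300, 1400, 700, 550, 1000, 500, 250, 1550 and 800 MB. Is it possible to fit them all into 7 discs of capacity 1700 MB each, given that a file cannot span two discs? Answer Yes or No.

No

Total = 11600 MB; ⌈11600/1700⌉ = 7.
The bound of 7 does not rule out 7, but exhaustive search shows no assignment into 7 discs of capacity 1700 MB exists — the minimum is 8.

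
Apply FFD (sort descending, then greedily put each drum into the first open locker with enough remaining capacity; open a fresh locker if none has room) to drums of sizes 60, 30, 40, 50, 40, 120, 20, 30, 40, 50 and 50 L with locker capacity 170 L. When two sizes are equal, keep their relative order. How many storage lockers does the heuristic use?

4

Sorted descending: 120, 60, 50, 50, 50, 40, 40, 40, 30, 30, 20.
  120 → locker 1 (new)  [load 120/170]
  60 → locker 2 (new)  [load 60/170]
  50 → locker 1  [load 170/170]
  50 → locker 2  [load 110/170]
  50 → locker 2  [load 160/170]
  40 → locker 3 (new)  [load 40/170]
  40 → locker 3  [load 80/170]
  40 → locker 3  [load 120/170]
  30 → locker 3  [load 150/170]
  30 → locker 4 (new)  [load 30/170]
  20 → locker 3  [load 170/170]
4 storage lockers opened.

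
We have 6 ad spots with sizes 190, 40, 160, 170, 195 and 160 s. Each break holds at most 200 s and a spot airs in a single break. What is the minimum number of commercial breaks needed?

5

Total = 195 + 190 + 170 + 160 + 160 + 40 = 915 s.
Lower bound: ⌈915/200⌉ = 5 commercial breaks.
A packing using 5 commercial breaks:
  break 1: 195 = 195
  break 2: 190 = 190
  break 3: 170 = 170
  break 4: 160 + 40 = 200
  break 5: 160 = 160
This matches the lower bound, so 5 is optimal.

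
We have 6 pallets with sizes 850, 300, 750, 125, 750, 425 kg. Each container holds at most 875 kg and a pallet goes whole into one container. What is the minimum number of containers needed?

Total = 850 + 750 + 750 + 425 + 300 + 125 = 3200 kg.
Lower bound: ⌈3200/875⌉ = 4 containers.
A packing using 4 containers:
  container 1: 850 = 850
  container 2: 750 + 125 = 875
  container 3: 750 = 750
  container 4: 425 + 300 = 725
This matches the lower bound, so 4 is optimal.

4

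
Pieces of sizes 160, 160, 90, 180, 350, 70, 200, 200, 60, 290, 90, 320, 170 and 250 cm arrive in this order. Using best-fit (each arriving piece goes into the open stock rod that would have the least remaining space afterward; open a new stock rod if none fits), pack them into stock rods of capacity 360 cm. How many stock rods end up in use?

  160 → stock rod 1 (new)  [load 160/360]
  160 → stock rod 1  [load 320/360]
  90 → stock rod 2 (new)  [load 90/360]
  180 → stock rod 2  [load 270/360]
  350 → stock rod 3 (new)  [load 350/360]
  70 → stock rod 2  [load 340/360]
  200 → stock rod 4 (new)  [load 200/360]
  200 → stock rod 5 (new)  [load 200/360]
  60 → stock rod 4  [load 260/360]
  290 → stock rod 6 (new)  [load 290/360]
  90 → stock rod 4  [load 350/360]
  320 → stock rod 7 (new)  [load 320/360]
  170 → stock rod 8 (new)  [load 170/360]
  250 → stock rod 9 (new)  [load 250/360]
9 stock rods opened.

9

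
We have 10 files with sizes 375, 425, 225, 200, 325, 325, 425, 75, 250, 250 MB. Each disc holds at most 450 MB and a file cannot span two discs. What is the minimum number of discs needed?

8

Total = 425 + 425 + 375 + 325 + 325 + 250 + 250 + 225 + 200 + 75 = 2875 MB.
Lower bound: ⌈2875/450⌉ = 7 discs.
A packing using 8 discs:
  disc 1: 425 = 425
  disc 2: 425 = 425
  disc 3: 375 + 75 = 450
  disc 4: 325 = 325
  disc 5: 325 = 325
  disc 6: 250 + 200 = 450
  disc 7: 250 = 250
  disc 8: 225 = 225
No arrangement into 7 discs stays within capacity, so 8 is optimal.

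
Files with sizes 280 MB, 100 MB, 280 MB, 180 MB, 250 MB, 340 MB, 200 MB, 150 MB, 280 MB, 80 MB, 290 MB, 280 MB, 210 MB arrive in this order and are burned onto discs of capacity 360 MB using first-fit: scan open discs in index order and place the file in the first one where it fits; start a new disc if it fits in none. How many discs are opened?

  280 → disc 1 (new)  [load 280/360]
  100 → disc 2 (new)  [load 100/360]
  280 → disc 3 (new)  [load 280/360]
  180 → disc 2  [load 280/360]
  250 → disc 4 (new)  [load 250/360]
  340 → disc 5 (new)  [load 340/360]
  200 → disc 6 (new)  [load 200/360]
  150 → disc 6  [load 350/360]
  280 → disc 7 (new)  [load 280/360]
  80 → disc 1  [load 360/360]
  290 → disc 8 (new)  [load 290/360]
  280 → disc 9 (new)  [load 280/360]
  210 → disc 10 (new)  [load 210/360]
10 discs opened.

10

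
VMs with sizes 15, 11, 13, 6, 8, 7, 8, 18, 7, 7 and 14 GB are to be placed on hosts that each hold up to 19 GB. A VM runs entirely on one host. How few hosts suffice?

7

Total = 18 + 15 + 14 + 13 + 11 + 8 + 8 + 7 + 7 + 7 + 6 = 114 GB.
Lower bound: ⌈114/19⌉ = 6 hosts.
A packing using 7 hosts:
  host 1: 18 = 18
  host 2: 15 = 15
  host 3: 14 = 14
  host 4: 13 + 6 = 19
  host 5: 11 + 8 = 19
  host 6: 8 + 7 = 15
  host 7: 7 + 7 = 14
No arrangement into 6 hosts stays within capacity, so 7 is optimal.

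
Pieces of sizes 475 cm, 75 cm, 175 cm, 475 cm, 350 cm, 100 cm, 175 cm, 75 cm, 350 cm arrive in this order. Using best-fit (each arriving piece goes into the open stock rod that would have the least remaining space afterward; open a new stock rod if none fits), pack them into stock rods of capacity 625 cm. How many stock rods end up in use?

4

  475 → stock rod 1 (new)  [load 475/625]
  75 → stock rod 1  [load 550/625]
  175 → stock rod 2 (new)  [load 175/625]
  475 → stock rod 3 (new)  [load 475/625]
  350 → stock rod 2  [load 525/625]
  100 → stock rod 2  [load 625/625]
  175 → stock rod 4 (new)  [load 175/625]
  75 → stock rod 1  [load 625/625]
  350 → stock rod 4  [load 525/625]
4 stock rods opened.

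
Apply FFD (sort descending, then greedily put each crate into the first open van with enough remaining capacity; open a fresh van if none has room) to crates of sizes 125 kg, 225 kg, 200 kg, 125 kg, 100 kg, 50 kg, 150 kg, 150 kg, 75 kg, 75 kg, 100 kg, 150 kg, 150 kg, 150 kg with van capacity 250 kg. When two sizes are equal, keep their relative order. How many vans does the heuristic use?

8

Sorted descending: 225, 200, 150, 150, 150, 150, 150, 125, 125, 100, 100, 75, 75, 50.
  225 → van 1 (new)  [load 225/250]
  200 → van 2 (new)  [load 200/250]
  150 → van 3 (new)  [load 150/250]
  150 → van 4 (new)  [load 150/250]
  150 → van 5 (new)  [load 150/250]
  150 → van 6 (new)  [load 150/250]
  150 → van 7 (new)  [load 150/250]
  125 → van 8 (new)  [load 125/250]
  125 → van 8  [load 250/250]
  100 → van 3  [load 250/250]
  100 → van 4  [load 250/250]
  75 → van 5  [load 225/250]
  75 → van 6  [load 225/250]
  50 → van 2  [load 250/250]
8 vans opened.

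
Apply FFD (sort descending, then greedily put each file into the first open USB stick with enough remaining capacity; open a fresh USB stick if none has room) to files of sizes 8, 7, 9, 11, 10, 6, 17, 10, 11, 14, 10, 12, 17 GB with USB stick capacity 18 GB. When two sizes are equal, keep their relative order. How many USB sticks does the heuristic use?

Sorted descending: 17, 17, 14, 12, 11, 11, 10, 10, 10, 9, 8, 7, 6.
  17 → USB stick 1 (new)  [load 17/18]
  17 → USB stick 2 (new)  [load 17/18]
  14 → USB stick 3 (new)  [load 14/18]
  12 → USB stick 4 (new)  [load 12/18]
  11 → USB stick 5 (new)  [load 11/18]
  11 → USB stick 6 (new)  [load 11/18]
  10 → USB stick 7 (new)  [load 10/18]
  10 → USB stick 8 (new)  [load 10/18]
  10 → USB stick 9 (new)  [load 10/18]
  9 → USB stick 10 (new)  [load 9/18]
  8 → USB stick 7  [load 18/18]
  7 → USB stick 5  [load 18/18]
  6 → USB stick 4  [load 18/18]
10 USB sticks opened.

10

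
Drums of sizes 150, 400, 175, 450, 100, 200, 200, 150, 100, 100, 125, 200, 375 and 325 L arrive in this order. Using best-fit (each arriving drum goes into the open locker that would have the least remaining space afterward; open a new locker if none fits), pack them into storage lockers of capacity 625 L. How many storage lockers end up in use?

  150 → locker 1 (new)  [load 150/625]
  400 → locker 1  [load 550/625]
  175 → locker 2 (new)  [load 175/625]
  450 → locker 2  [load 625/625]
  100 → locker 3 (new)  [load 100/625]
  200 → locker 3  [load 300/625]
  200 → locker 3  [load 500/625]
  150 → locker 4 (new)  [load 150/625]
  100 → locker 3  [load 600/625]
  100 → locker 4  [load 250/625]
  125 → locker 4  [load 375/625]
  200 → locker 4  [load 575/625]
  375 → locker 5 (new)  [load 375/625]
  325 → locker 6 (new)  [load 325/625]
6 storage lockers opened.

6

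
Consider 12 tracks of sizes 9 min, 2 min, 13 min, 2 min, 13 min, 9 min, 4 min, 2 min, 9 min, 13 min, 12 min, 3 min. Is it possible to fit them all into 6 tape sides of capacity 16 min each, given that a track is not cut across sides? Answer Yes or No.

Total = 91 min; ⌈91/16⌉ = 6.
7 tracks each exceed half the capacity and cannot share a side, forcing at least 7 tape sides.
At least 7 tape sides are required, but only 6 are allowed.

No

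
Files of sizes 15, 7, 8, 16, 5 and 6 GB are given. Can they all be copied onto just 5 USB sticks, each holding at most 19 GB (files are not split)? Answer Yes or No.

Yes

A valid assignment using 4 USB sticks:
  USB stick 1: 16 = 16
  USB stick 2: 15 = 15
  USB stick 3: 8 + 7 = 15
  USB stick 4: 6 + 5 = 11
That uses only 4 ≤ 5, so 5 USB sticks are enough.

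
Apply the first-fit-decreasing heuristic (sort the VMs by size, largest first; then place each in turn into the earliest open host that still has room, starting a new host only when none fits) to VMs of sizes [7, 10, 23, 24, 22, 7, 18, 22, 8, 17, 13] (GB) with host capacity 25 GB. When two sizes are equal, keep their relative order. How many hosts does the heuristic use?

Sorted descending: 24, 23, 22, 22, 18, 17, 13, 10, 8, 7, 7.
  24 → host 1 (new)  [load 24/25]
  23 → host 2 (new)  [load 23/25]
  22 → host 3 (new)  [load 22/25]
  22 → host 4 (new)  [load 22/25]
  18 → host 5 (new)  [load 18/25]
  17 → host 6 (new)  [load 17/25]
  13 → host 7 (new)  [load 13/25]
  10 → host 7  [load 23/25]
  8 → host 6  [load 25/25]
  7 → host 5  [load 25/25]
  7 → host 8 (new)  [load 7/25]
8 hosts opened.

8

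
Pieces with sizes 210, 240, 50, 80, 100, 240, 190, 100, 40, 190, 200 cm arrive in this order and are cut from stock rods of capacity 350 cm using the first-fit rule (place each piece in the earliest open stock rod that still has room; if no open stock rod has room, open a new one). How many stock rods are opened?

6

  210 → stock rod 1 (new)  [load 210/350]
  240 → stock rod 2 (new)  [load 240/350]
  50 → stock rod 1  [load 260/350]
  80 → stock rod 1  [load 340/350]
  100 → stock rod 2  [load 340/350]
  240 → stock rod 3 (new)  [load 240/350]
  190 → stock rod 4 (new)  [load 190/350]
  100 → stock rod 3  [load 340/350]
  40 → stock rod 4  [load 230/350]
  190 → stock rod 5 (new)  [load 190/350]
  200 → stock rod 6 (new)  [load 200/350]
6 stock rods opened.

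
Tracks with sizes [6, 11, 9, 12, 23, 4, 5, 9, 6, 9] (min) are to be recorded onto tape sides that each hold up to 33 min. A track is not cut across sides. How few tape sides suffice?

3

Total = 23 + 12 + 11 + 9 + 9 + 9 + 6 + 6 + 5 + 4 = 94 min.
Lower bound: ⌈94/33⌉ = 3 tape sides.
A packing using 3 tape sides:
  side 1: 23 + 9 = 32
  side 2: 12 + 11 + 9 = 32
  side 3: 9 + 6 + 6 + 5 + 4 = 30
This matches the lower bound, so 3 is optimal.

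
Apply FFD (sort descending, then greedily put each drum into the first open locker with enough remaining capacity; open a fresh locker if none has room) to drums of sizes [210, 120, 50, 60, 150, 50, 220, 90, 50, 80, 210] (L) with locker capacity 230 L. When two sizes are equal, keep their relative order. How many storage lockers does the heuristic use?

Sorted descending: 220, 210, 210, 150, 120, 90, 80, 60, 50, 50, 50.
  220 → locker 1 (new)  [load 220/230]
  210 → locker 2 (new)  [load 210/230]
  210 → locker 3 (new)  [load 210/230]
  150 → locker 4 (new)  [load 150/230]
  120 → locker 5 (new)  [load 120/230]
  90 → locker 5  [load 210/230]
  80 → locker 4  [load 230/230]
  60 → locker 6 (new)  [load 60/230]
  50 → locker 6  [load 110/230]
  50 → locker 6  [load 160/230]
  50 → locker 6  [load 210/230]
6 storage lockers opened.

6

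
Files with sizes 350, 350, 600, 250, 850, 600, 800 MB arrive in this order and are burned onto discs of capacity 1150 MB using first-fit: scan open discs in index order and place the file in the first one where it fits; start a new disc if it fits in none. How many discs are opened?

5

  350 → disc 1 (new)  [load 350/1150]
  350 → disc 1  [load 700/1150]
  600 → disc 2 (new)  [load 600/1150]
  250 → disc 1  [load 950/1150]
  850 → disc 3 (new)  [load 850/1150]
  600 → disc 4 (new)  [load 600/1150]
  800 → disc 5 (new)  [load 800/1150]
5 discs opened.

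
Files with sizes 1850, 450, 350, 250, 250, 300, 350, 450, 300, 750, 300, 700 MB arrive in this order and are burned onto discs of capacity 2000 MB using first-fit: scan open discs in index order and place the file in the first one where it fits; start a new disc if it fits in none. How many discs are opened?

  1850 → disc 1 (new)  [load 1850/2000]
  450 → disc 2 (new)  [load 450/2000]
  350 → disc 2  [load 800/2000]
  250 → disc 2  [load 1050/2000]
  250 → disc 2  [load 1300/2000]
  300 → disc 2  [load 1600/2000]
  350 → disc 2  [load 1950/2000]
  450 → disc 3 (new)  [load 450/2000]
  300 → disc 3  [load 750/2000]
  750 → disc 3  [load 1500/2000]
  300 → disc 3  [load 1800/2000]
  700 → disc 4 (new)  [load 700/2000]
4 discs opened.

4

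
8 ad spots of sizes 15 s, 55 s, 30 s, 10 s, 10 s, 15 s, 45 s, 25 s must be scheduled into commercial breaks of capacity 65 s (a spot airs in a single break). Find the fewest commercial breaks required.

4

Total = 55 + 45 + 30 + 25 + 15 + 15 + 10 + 10 = 205 s.
Lower bound: ⌈205/65⌉ = 4 commercial breaks.
A packing using 4 commercial breaks:
  break 1: 55 + 10 = 65
  break 2: 45 + 15 = 60
  break 3: 30 + 25 + 10 = 65
  break 4: 15 = 15
This matches the lower bound, so 4 is optimal.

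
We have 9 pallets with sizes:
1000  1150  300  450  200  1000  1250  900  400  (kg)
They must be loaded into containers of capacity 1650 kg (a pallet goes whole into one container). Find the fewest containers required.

Total = 1250 + 1150 + 1000 + 1000 + 900 + 450 + 400 + 300 + 200 = 6650 kg.
Lower bound: ⌈6650/1650⌉ = 5 containers.
A packing using 5 containers:
  container 1: 1250 + 400 = 1650
  container 2: 1150 + 450 = 1600
  container 3: 1000 + 300 + 200 = 1500
  container 4: 1000 = 1000
  container 5: 900 = 900
This matches the lower bound, so 5 is optimal.

5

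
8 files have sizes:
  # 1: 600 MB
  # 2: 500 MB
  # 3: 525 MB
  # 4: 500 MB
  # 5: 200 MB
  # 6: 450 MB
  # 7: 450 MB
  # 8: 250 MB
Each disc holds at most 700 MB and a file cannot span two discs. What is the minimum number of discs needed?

Total = 600 + 525 + 500 + 500 + 450 + 450 + 250 + 200 = 3475 MB.
Lower bound: ⌈3475/700⌉ = 5 discs.
Also, 6 files each exceed 350 MB, and no two of those can share a disc, so at least 6 discs are needed.
A packing using 6 discs:
  disc 1: 600 = 600
  disc 2: 525 = 525
  disc 3: 500 + 200 = 700
  disc 4: 500 = 500
  disc 5: 450 + 250 = 700
  disc 6: 450 = 450
This matches the lower bound, so 6 is optimal.

6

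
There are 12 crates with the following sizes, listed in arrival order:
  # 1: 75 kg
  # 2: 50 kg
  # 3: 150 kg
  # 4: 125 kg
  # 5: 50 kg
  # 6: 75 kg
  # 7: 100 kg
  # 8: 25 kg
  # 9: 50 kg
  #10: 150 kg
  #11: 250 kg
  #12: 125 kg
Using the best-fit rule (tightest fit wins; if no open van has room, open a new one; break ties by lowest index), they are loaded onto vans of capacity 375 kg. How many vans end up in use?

  75 → van 1 (new)  [load 75/375]
  50 → van 1  [load 125/375]
  150 → van 1  [load 275/375]
  125 → van 2 (new)  [load 125/375]
  50 → van 1  [load 325/375]
  75 → van 2  [load 200/375]
  100 → van 2  [load 300/375]
  25 → van 1  [load 350/375]
  50 → van 2  [load 350/375]
  150 → van 3 (new)  [load 150/375]
  250 → van 4 (new)  [load 250/375]
  125 → van 4  [load 375/375]
4 vans opened.

4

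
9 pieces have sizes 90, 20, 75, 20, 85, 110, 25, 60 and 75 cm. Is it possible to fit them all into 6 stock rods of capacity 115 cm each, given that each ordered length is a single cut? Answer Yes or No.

Yes

A valid assignment using 6 stock rods:
  stock rod 1: 110 = 110
  stock rod 2: 90 + 25 = 115
  stock rod 3: 85 + 20 = 105
  stock rod 4: 75 + 20 = 95
  stock rod 5: 75 = 75
  stock rod 6: 60 = 60
Every load is within 115 cm, so 6 stock rods suffice.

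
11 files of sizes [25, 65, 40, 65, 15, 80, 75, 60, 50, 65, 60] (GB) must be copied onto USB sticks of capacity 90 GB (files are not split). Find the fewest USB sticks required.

8

Total = 80 + 75 + 65 + 65 + 65 + 60 + 60 + 50 + 40 + 25 + 15 = 600 GB.
Lower bound: ⌈600/90⌉ = 7 USB sticks.
Also, 8 files each exceed 45 GB, and no two of those can share a USB stick, so at least 8 USB sticks are needed.
A packing using 8 USB sticks:
  USB stick 1: 80 = 80
  USB stick 2: 75 + 15 = 90
  USB stick 3: 65 + 25 = 90
  USB stick 4: 65 = 65
  USB stick 5: 65 = 65
  USB stick 6: 60 = 60
  USB stick 7: 60 = 60
  USB stick 8: 50 + 40 = 90
This matches the lower bound, so 8 is optimal.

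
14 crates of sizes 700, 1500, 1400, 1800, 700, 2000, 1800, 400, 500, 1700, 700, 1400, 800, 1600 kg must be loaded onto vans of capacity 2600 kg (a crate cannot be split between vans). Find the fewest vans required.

Total = 2000 + 1800 + 1800 + 1700 + 1600 + 1500 + 1400 + 1400 + 800 + 700 + 700 + 700 + 500 + 400 = 17000 kg.
Lower bound: ⌈17000/2600⌉ = 7 vans.
Also, 8 crates each exceed 1300 kg, and no two of those can share a van, so at least 8 vans are needed.
A packing using 8 vans:
  van 1: 2000 + 500 = 2500
  van 2: 1800 + 800 = 2600
  van 3: 1800 + 700 = 2500
  van 4: 1700 + 700 = 2400
  van 5: 1600 + 700 = 2300
  van 6: 1500 + 400 = 1900
  van 7: 1400 = 1400
  van 8: 1400 = 1400
This matches the lower bound, so 8 is optimal.

8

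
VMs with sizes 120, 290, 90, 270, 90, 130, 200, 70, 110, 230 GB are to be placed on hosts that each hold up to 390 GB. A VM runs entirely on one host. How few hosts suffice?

Total = 290 + 270 + 230 + 200 + 130 + 120 + 110 + 90 + 90 + 70 = 1600 GB.
Lower bound: ⌈1600/390⌉ = 5 hosts.
A packing using 5 hosts:
  host 1: 290 + 90 = 380
  host 2: 270 + 120 = 390
  host 3: 230 + 130 = 360
  host 4: 200 + 110 + 70 = 380
  host 5: 90 = 90
This matches the lower bound, so 5 is optimal.

5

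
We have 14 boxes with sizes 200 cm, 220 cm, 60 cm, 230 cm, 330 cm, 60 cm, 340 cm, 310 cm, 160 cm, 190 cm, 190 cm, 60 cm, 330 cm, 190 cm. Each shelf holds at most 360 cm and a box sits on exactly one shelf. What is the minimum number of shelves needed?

10

Total = 340 + 330 + 330 + 310 + 230 + 220 + 200 + 190 + 190 + 190 + 160 + 60 + 60 + 60 = 2870 cm.
Lower bound: ⌈2870/360⌉ = 8 shelves.
Also, 10 boxes each exceed 180 cm, and no two of those can share a shelf, so at least 10 shelves are needed.
A packing using 10 shelves:
  shelf 1: 340 = 340
  shelf 2: 330 = 330
  shelf 3: 330 = 330
  shelf 4: 310 = 310
  shelf 5: 230 + 60 + 60 = 350
  shelf 6: 220 + 60 = 280
  shelf 7: 200 + 160 = 360
  shelf 8: 190 = 190
  shelf 9: 190 = 190
  shelf 10: 190 = 190
This matches the lower bound, so 10 is optimal.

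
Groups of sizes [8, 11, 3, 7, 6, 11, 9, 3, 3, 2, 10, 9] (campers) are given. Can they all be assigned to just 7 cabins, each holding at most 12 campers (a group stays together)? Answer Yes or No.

No

Total = 82 campers; ⌈82/12⌉ = 7.
The bound of 7 does not rule out 7, but exhaustive search shows no assignment into 7 cabins of capacity 12 campers exists — the minimum is 8.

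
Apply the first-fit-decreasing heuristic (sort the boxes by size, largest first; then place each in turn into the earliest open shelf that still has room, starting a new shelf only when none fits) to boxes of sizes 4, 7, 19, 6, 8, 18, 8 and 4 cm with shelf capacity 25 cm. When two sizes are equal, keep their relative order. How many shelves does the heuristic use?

3

Sorted descending: 19, 18, 8, 8, 7, 6, 4, 4.
  19 → shelf 1 (new)  [load 19/25]
  18 → shelf 2 (new)  [load 18/25]
  8 → shelf 3 (new)  [load 8/25]
  8 → shelf 3  [load 16/25]
  7 → shelf 2  [load 25/25]
  6 → shelf 1  [load 25/25]
  4 → shelf 3  [load 20/25]
  4 → shelf 3  [load 24/25]
3 shelves opened.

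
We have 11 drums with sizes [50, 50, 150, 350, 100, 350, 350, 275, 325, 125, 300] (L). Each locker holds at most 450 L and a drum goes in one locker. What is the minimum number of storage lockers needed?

Total = 350 + 350 + 350 + 325 + 300 + 275 + 150 + 125 + 100 + 50 + 50 = 2425 L.
Lower bound: ⌈2425/450⌉ = 6 storage lockers.
A packing using 6 storage lockers:
  locker 1: 350 + 100 = 450
  locker 2: 350 + 50 + 50 = 450
  locker 3: 350 = 350
  locker 4: 325 + 125 = 450
  locker 5: 300 + 150 = 450
  locker 6: 275 = 275
This matches the lower bound, so 6 is optimal.

6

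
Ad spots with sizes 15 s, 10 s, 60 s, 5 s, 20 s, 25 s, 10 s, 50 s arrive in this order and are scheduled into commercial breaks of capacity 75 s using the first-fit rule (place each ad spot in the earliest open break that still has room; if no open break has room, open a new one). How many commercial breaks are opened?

  15 → break 1 (new)  [load 15/75]
  10 → break 1  [load 25/75]
  60 → break 2 (new)  [load 60/75]
  5 → break 1  [load 30/75]
  20 → break 1  [load 50/75]
  25 → break 1  [load 75/75]
  10 → break 2  [load 70/75]
  50 → break 3 (new)  [load 50/75]
3 commercial breaks opened.

3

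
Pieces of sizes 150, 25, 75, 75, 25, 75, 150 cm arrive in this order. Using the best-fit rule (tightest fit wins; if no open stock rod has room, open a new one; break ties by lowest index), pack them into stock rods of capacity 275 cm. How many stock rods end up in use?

  150 → stock rod 1 (new)  [load 150/275]
  25 → stock rod 1  [load 175/275]
  75 → stock rod 1  [load 250/275]
  75 → stock rod 2 (new)  [load 75/275]
  25 → stock rod 1  [load 275/275]
  75 → stock rod 2  [load 150/275]
  150 → stock rod 3 (new)  [load 150/275]
3 stock rods opened.

3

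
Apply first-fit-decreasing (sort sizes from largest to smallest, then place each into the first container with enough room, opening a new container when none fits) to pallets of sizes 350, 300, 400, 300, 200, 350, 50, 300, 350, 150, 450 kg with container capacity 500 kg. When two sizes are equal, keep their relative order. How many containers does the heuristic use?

Sorted descending: 450, 400, 350, 350, 350, 300, 300, 300, 200, 150, 50.
  450 → container 1 (new)  [load 450/500]
  400 → container 2 (new)  [load 400/500]
  350 → container 3 (new)  [load 350/500]
  350 → container 4 (new)  [load 350/500]
  350 → container 5 (new)  [load 350/500]
  300 → container 6 (new)  [load 300/500]
  300 → container 7 (new)  [load 300/500]
  300 → container 8 (new)  [load 300/500]
  200 → container 6  [load 500/500]
  150 → container 3  [load 500/500]
  50 → container 1  [load 500/500]
8 containers opened.

8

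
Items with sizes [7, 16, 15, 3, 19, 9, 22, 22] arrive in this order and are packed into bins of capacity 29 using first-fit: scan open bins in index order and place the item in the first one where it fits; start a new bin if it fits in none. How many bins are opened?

5

  7 → bin 1 (new)  [load 7/29]
  16 → bin 1  [load 23/29]
  15 → bin 2 (new)  [load 15/29]
  3 → bin 1  [load 26/29]
  19 → bin 3 (new)  [load 19/29]
  9 → bin 2  [load 24/29]
  22 → bin 4 (new)  [load 22/29]
  22 → bin 5 (new)  [load 22/29]
5 bins opened.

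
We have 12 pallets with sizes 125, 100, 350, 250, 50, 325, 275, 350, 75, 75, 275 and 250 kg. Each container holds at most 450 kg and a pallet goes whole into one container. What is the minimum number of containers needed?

Total = 350 + 350 + 325 + 275 + 275 + 250 + 250 + 125 + 100 + 75 + 75 + 50 = 2500 kg.
Lower bound: ⌈2500/450⌉ = 6 containers.
Also, 7 pallets each exceed 225 kg, and no two of those can share a container, so at least 7 containers are needed.
A packing using 7 containers:
  container 1: 350 + 100 = 450
  container 2: 350 + 75 = 425
  container 3: 325 + 125 = 450
  container 4: 275 + 75 + 50 = 400
  container 5: 275 = 275
  container 6: 250 = 250
  container 7: 250 = 250
This matches the lower bound, so 7 is optimal.

7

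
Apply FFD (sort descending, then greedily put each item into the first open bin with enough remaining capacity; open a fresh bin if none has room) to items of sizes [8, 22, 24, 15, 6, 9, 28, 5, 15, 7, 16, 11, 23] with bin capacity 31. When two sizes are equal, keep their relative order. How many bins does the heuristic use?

Sorted descending: 28, 24, 23, 22, 16, 15, 15, 11, 9, 8, 7, 6, 5.
  28 → bin 1 (new)  [load 28/31]
  24 → bin 2 (new)  [load 24/31]
  23 → bin 3 (new)  [load 23/31]
  22 → bin 4 (new)  [load 22/31]
  16 → bin 5 (new)  [load 16/31]
  15 → bin 5  [load 31/31]
  15 → bin 6 (new)  [load 15/31]
  11 → bin 6  [load 26/31]
  9 → bin 4  [load 31/31]
  8 → bin 3  [load 31/31]
  7 → bin 2  [load 31/31]
  6 → bin 7 (new)  [load 6/31]
  5 → bin 6  [load 31/31]
7 bins opened.

7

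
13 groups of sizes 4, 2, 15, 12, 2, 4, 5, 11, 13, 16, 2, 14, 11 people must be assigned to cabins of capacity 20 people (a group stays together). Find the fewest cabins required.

Total = 16 + 15 + 14 + 13 + 12 + 11 + 11 + 5 + 4 + 4 + 2 + 2 + 2 = 111 people.
Lower bound: ⌈111/20⌉ = 6 cabins.
Also, 7 groups each exceed 10 people, and no two of those can share a cabin, so at least 7 cabins are needed.
A packing using 7 cabins:
  cabin 1: 16 + 4 = 20
  cabin 2: 15 + 5 = 20
  cabin 3: 14 + 4 + 2 = 20
  cabin 4: 13 + 2 + 2 = 17
  cabin 5: 12 = 12
  cabin 6: 11 = 11
  cabin 7: 11 = 11
This matches the lower bound, so 7 is optimal.

7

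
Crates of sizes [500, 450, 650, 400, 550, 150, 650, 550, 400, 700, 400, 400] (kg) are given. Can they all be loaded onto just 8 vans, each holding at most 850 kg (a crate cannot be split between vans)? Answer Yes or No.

Total = 5800 kg; ⌈5800/850⌉ = 7.
The bound of 7 does not rule out 8, but exhaustive search shows no assignment into 8 vans of capacity 850 kg exists — the minimum is 9.

No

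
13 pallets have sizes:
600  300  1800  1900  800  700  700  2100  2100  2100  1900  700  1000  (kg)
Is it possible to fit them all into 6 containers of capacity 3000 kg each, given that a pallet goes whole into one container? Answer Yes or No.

A valid assignment using 6 containers:
  container 1: 2100 + 800 = 2900
  container 2: 2100 + 700 = 2800
  container 3: 2100 + 700 = 2800
  container 4: 1900 + 1000 = 2900
  container 5: 1900 + 700 + 300 = 2900
  container 6: 1800 + 600 = 2400
Every load is within 3000 kg, so 6 containers suffice.

Yes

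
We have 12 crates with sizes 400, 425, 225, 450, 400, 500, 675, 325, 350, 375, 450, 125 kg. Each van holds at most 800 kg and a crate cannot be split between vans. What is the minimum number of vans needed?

6

Total = 675 + 500 + 450 + 450 + 425 + 400 + 400 + 375 + 350 + 325 + 225 + 125 = 4700 kg.
Lower bound: ⌈4700/800⌉ = 6 vans.
A packing using 6 vans:
  van 1: 675 + 125 = 800
  van 2: 500 + 225 = 725
  van 3: 450 + 350 = 800
  van 4: 450 + 325 = 775
  van 5: 425 + 375 = 800
  van 6: 400 + 400 = 800
This matches the lower bound, so 6 is optimal.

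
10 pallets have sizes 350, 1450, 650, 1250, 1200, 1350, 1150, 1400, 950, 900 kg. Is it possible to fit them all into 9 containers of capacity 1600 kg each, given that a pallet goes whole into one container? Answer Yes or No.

Yes

A valid assignment using 8 containers:
  container 1: 1450 = 1450
  container 2: 1400 = 1400
  container 3: 1350 = 1350
  container 4: 1250 + 350 = 1600
  container 5: 1200 = 1200
  container 6: 1150 = 1150
  container 7: 950 + 650 = 1600
  container 8: 900 = 900
That uses only 8 ≤ 9, so 9 containers are enough.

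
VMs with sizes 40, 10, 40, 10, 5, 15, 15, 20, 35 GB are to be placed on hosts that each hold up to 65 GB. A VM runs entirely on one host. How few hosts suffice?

3

Total = 40 + 40 + 35 + 20 + 15 + 15 + 10 + 10 + 5 = 190 GB.
Lower bound: ⌈190/65⌉ = 3 hosts.
A packing using 3 hosts:
  host 1: 40 + 20 + 5 = 65
  host 2: 40 + 15 + 10 = 65
  host 3: 35 + 15 + 10 = 60
This matches the lower bound, so 3 is optimal.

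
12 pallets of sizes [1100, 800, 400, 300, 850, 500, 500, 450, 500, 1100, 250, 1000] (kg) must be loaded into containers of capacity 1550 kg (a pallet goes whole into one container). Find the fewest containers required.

Total = 1100 + 1100 + 1000 + 850 + 800 + 500 + 500 + 500 + 450 + 400 + 300 + 250 = 7750 kg.
Lower bound: ⌈7750/1550⌉ = 5 containers.
A packing using 6 containers:
  container 1: 1100 + 450 = 1550
  container 2: 1100 + 400 = 1500
  container 3: 1000 + 500 = 1500
  container 4: 850 + 500 = 1350
  container 5: 800 + 500 + 250 = 1550
  container 6: 300 = 300
No arrangement into 5 containers stays within capacity, so 6 is optimal.

6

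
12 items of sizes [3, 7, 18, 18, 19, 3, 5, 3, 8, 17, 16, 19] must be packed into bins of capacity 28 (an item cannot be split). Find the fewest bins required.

6

Total = 19 + 19 + 18 + 18 + 17 + 16 + 8 + 7 + 5 + 3 + 3 + 3 = 136.
Lower bound: ⌈136/28⌉ = 5 bins.
Also, 6 items each exceed 14, and no two of those can share a bin, so at least 6 bins are needed.
A packing using 6 bins:
  bin 1: 19 + 8 = 27
  bin 2: 19 + 7 = 26
  bin 3: 18 + 5 + 3 = 26
  bin 4: 18 + 3 + 3 = 24
  bin 5: 17 = 17
  bin 6: 16 = 16
This matches the lower bound, so 6 is optimal.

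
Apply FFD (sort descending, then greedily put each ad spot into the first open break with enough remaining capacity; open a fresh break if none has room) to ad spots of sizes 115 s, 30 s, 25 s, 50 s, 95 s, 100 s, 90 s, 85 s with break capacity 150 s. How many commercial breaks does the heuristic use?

5

Sorted descending: 115, 100, 95, 90, 85, 50, 30, 25.
  115 → break 1 (new)  [load 115/150]
  100 → break 2 (new)  [load 100/150]
  95 → break 3 (new)  [load 95/150]
  90 → break 4 (new)  [load 90/150]
  85 → break 5 (new)  [load 85/150]
  50 → break 2  [load 150/150]
  30 → break 1  [load 145/150]
  25 → break 3  [load 120/150]
5 commercial breaks opened.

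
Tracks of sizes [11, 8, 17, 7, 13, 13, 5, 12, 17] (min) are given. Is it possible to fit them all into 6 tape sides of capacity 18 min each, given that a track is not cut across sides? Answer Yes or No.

No

Total = 103 min; ⌈103/18⌉ = 6.
The bound of 6 does not rule out 6, but exhaustive search shows no assignment into 6 tape sides of capacity 18 min exists — the minimum is 7.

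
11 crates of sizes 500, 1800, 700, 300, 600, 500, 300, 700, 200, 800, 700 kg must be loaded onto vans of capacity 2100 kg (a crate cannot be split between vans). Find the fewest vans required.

4

Total = 1800 + 800 + 700 + 700 + 700 + 600 + 500 + 500 + 300 + 300 + 200 = 7100 kg.
Lower bound: ⌈7100/2100⌉ = 4 vans.
A packing using 4 vans:
  van 1: 1800 + 300 = 2100
  van 2: 800 + 700 + 600 = 2100
  van 3: 700 + 700 + 500 + 200 = 2100
  van 4: 500 + 300 = 800
This matches the lower bound, so 4 is optimal.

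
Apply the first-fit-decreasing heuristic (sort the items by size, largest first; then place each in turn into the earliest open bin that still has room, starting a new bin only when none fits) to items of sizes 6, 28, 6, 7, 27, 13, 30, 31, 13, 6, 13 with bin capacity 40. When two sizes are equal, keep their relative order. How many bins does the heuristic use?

5

Sorted descending: 31, 30, 28, 27, 13, 13, 13, 7, 6, 6, 6.
  31 → bin 1 (new)  [load 31/40]
  30 → bin 2 (new)  [load 30/40]
  28 → bin 3 (new)  [load 28/40]
  27 → bin 4 (new)  [load 27/40]
  13 → bin 4  [load 40/40]
  13 → bin 5 (new)  [load 13/40]
  13 → bin 5  [load 26/40]
  7 → bin 1  [load 38/40]
  6 → bin 2  [load 36/40]
  6 → bin 3  [load 34/40]
  6 → bin 3  [load 40/40]
5 bins opened.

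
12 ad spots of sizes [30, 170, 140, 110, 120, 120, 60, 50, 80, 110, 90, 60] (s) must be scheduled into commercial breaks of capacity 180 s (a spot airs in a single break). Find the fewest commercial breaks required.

7

Total = 170 + 140 + 120 + 120 + 110 + 110 + 90 + 80 + 60 + 60 + 50 + 30 = 1140 s.
Lower bound: ⌈1140/180⌉ = 7 commercial breaks.
A packing using 7 commercial breaks:
  break 1: 170 = 170
  break 2: 140 + 30 = 170
  break 3: 120 + 60 = 180
  break 4: 120 + 60 = 180
  break 5: 110 + 50 = 160
  break 6: 110 = 110
  break 7: 90 + 80 = 170
This matches the lower bound, so 7 is optimal.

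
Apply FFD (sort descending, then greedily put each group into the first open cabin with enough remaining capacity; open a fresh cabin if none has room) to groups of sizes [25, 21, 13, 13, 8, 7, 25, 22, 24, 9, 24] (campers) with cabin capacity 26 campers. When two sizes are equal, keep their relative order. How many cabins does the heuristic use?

8

Sorted descending: 25, 25, 24, 24, 22, 21, 13, 13, 9, 8, 7.
  25 → cabin 1 (new)  [load 25/26]
  25 → cabin 2 (new)  [load 25/26]
  24 → cabin 3 (new)  [load 24/26]
  24 → cabin 4 (new)  [load 24/26]
  22 → cabin 5 (new)  [load 22/26]
  21 → cabin 6 (new)  [load 21/26]
  13 → cabin 7 (new)  [load 13/26]
  13 → cabin 7  [load 26/26]
  9 → cabin 8 (new)  [load 9/26]
  8 → cabin 8  [load 17/26]
  7 → cabin 8  [load 24/26]
8 cabins opened.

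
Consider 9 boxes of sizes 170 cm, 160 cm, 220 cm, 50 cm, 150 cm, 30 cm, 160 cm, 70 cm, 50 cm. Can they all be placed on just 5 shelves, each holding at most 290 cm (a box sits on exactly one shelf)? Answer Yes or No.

A valid assignment using 5 shelves:
  shelf 1: 220 + 70 = 290
  shelf 2: 170 + 50 + 50 = 270
  shelf 3: 160 + 30 = 190
  shelf 4: 160 = 160
  shelf 5: 150 = 150
Every load is within 290 cm, so 5 shelves suffice.

Yes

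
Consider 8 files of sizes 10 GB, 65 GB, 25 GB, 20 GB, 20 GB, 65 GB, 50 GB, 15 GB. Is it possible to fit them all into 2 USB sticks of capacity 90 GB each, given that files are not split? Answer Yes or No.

No

Total = 270 GB; ⌈270/90⌉ = 3.
At least 3 USB sticks are required, but only 2 are allowed.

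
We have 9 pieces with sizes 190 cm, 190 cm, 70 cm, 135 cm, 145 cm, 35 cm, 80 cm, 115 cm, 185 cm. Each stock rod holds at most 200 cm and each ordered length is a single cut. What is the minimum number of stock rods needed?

7

Total = 190 + 190 + 185 + 145 + 135 + 115 + 80 + 70 + 35 = 1145 cm.
Lower bound: ⌈1145/200⌉ = 6 stock rods.
A packing using 7 stock rods:
  stock rod 1: 190 = 190
  stock rod 2: 190 = 190
  stock rod 3: 185 = 185
  stock rod 4: 145 + 35 = 180
  stock rod 5: 135 = 135
  stock rod 6: 115 + 80 = 195
  stock rod 7: 70 = 70
No arrangement into 6 stock rods stays within capacity, so 7 is optimal.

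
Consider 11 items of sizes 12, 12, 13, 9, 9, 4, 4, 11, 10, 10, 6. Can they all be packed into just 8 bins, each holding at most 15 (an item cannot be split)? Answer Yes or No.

Yes

A valid assignment using 8 bins:
  bin 1: 13 = 13
  bin 2: 12 = 12
  bin 3: 12 = 12
  bin 4: 11 + 4 = 15
  bin 5: 10 + 4 = 14
  bin 6: 10 = 10
  bin 7: 9 + 6 = 15
  bin 8: 9 = 9
Every load is within 15, so 8 bins suffice.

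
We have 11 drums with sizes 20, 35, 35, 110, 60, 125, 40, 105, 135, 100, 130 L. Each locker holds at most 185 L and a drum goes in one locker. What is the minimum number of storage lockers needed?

6

Total = 135 + 130 + 125 + 110 + 105 + 100 + 60 + 40 + 35 + 35 + 20 = 895 L.
Lower bound: ⌈895/185⌉ = 5 storage lockers.
Also, 6 drums each exceed 185/2 L, and no two of those can share a locker, so at least 6 storage lockers are needed.
A packing using 6 storage lockers:
  locker 1: 135 + 40 = 175
  locker 2: 130 + 35 + 20 = 185
  locker 3: 125 + 60 = 185
  locker 4: 110 + 35 = 145
  locker 5: 105 = 105
  locker 6: 100 = 100
This matches the lower bound, so 6 is optimal.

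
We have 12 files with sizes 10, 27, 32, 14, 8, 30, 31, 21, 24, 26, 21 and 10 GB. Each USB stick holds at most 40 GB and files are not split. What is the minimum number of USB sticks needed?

Total = 32 + 31 + 30 + 27 + 26 + 24 + 21 + 21 + 14 + 10 + 10 + 8 = 254 GB.
Lower bound: ⌈254/40⌉ = 7 USB sticks.
Also, 8 files each exceed 20 GB, and no two of those can share a USB stick, so at least 8 USB sticks are needed.
A packing using 8 USB sticks:
  USB stick 1: 32 + 8 = 40
  USB stick 2: 31 = 31
  USB stick 3: 30 + 10 = 40
  USB stick 4: 27 + 10 = 37
  USB stick 5: 26 + 14 = 40
  USB stick 6: 24 = 24
  USB stick 7: 21 = 21
  USB stick 8: 21 = 21
This matches the lower bound, so 8 is optimal.

8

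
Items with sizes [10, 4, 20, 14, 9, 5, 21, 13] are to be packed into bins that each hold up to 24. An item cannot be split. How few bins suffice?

5

Total = 21 + 20 + 14 + 13 + 10 + 9 + 5 + 4 = 96.
Lower bound: ⌈96/24⌉ = 4 bins.
A packing using 5 bins:
  bin 1: 21 = 21
  bin 2: 20 + 4 = 24
  bin 3: 14 + 10 = 24
  bin 4: 13 + 9 = 22
  bin 5: 5 = 5
No arrangement into 4 bins stays within capacity, so 5 is optimal.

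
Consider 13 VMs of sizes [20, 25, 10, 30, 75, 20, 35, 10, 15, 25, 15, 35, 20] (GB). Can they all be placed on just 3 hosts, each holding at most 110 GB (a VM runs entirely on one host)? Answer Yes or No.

No

Total = 335 GB; ⌈335/110⌉ = 4.
At least 4 hosts are required, but only 3 are allowed.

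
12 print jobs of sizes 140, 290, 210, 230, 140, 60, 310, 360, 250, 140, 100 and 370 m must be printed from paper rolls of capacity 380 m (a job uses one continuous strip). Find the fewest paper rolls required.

Total = 370 + 360 + 310 + 290 + 250 + 230 + 210 + 140 + 140 + 140 + 100 + 60 = 2600 m.
Lower bound: ⌈2600/380⌉ = 7 paper rolls.
A packing using 8 paper rolls:
  roll 1: 370 = 370
  roll 2: 360 = 360
  roll 3: 310 + 60 = 370
  roll 4: 290 = 290
  roll 5: 250 + 100 = 350
  roll 6: 230 + 140 = 370
  roll 7: 210 + 140 = 350
  roll 8: 140 = 140
No arrangement into 7 paper rolls stays within capacity, so 8 is optimal.

8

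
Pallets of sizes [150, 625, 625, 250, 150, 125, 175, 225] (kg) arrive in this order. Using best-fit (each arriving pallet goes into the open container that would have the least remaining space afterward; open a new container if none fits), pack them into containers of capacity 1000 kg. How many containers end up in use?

3

  150 → container 1 (new)  [load 150/1000]
  625 → container 1  [load 775/1000]
  625 → container 2 (new)  [load 625/1000]
  250 → container 2  [load 875/1000]
  150 → container 1  [load 925/1000]
  125 → container 2  [load 1000/1000]
  175 → container 3 (new)  [load 175/1000]
  225 → container 3  [load 400/1000]
3 containers opened.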